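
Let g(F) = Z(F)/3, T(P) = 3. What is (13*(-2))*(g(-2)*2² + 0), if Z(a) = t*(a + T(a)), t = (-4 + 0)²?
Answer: -1664/3 ≈ -554.67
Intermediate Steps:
t = 16 (t = (-4)² = 16)
Z(a) = 48 + 16*a (Z(a) = 16*(a + 3) = 16*(3 + a) = 48 + 16*a)
g(F) = 16 + 16*F/3 (g(F) = (48 + 16*F)/3 = (48 + 16*F)*(⅓) = 16 + 16*F/3)
(13*(-2))*(g(-2)*2² + 0) = (13*(-2))*((16 + (16/3)*(-2))*2² + 0) = -26*((16 - 32/3)*4 + 0) = -26*((16/3)*4 + 0) = -26*(64/3 + 0) = -26*64/3 = -1664/3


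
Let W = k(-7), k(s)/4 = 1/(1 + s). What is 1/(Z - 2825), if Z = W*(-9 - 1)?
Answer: -3/8455 ≈ -0.00035482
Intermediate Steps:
k(s) = 4/(1 + s)
W = -⅔ (W = 4/(1 - 7) = 4/(-6) = 4*(-⅙) = -⅔ ≈ -0.66667)
Z = 20/3 (Z = -2*(-9 - 1)/3 = -⅔*(-10) = 20/3 ≈ 6.6667)
1/(Z - 2825) = 1/(20/3 - 2825) = 1/(-8455/3) = -3/8455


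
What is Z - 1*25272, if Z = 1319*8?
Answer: -14720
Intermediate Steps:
Z = 10552
Z - 1*25272 = 10552 - 1*25272 = 10552 - 25272 = -14720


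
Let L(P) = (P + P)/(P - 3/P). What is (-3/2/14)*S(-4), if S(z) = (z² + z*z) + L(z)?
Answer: -48/13 ≈ -3.6923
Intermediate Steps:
L(P) = 2*P/(P - 3/P) (L(P) = (2*P)/(P - 3/P) = 2*P/(P - 3/P))
S(z) = 2*z² + 2*z²/(-3 + z²) (S(z) = (z² + z*z) + 2*z²/(-3 + z²) = (z² + z²) + 2*z²/(-3 + z²) = 2*z² + 2*z²/(-3 + z²))
(-3/2/14)*S(-4) = (-3/2/14)*(2*(-4)²*(-2 + (-4)²)/(-3 + (-4)²)) = (-3*½*(1/14))*(2*16*(-2 + 16)/(-3 + 16)) = (-3/2*1/14)*(2*16*14/13) = -3*16*14/(14*13) = -3/28*448/13 = -48/13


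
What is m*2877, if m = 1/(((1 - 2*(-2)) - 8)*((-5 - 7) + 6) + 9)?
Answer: 959/9 ≈ 106.56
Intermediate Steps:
m = 1/27 (m = 1/(((1 + 4) - 8)*(-12 + 6) + 9) = 1/((5 - 8)*(-6) + 9) = 1/(-3*(-6) + 9) = 1/(18 + 9) = 1/27 ≈ 0.037037)
m*2877 = (1/27)*2877 = 959/9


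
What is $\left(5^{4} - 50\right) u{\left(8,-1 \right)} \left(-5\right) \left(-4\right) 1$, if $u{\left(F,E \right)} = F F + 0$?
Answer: $736000$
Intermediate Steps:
$u{\left(F,E \right)} = F^{2}$ ($u{\left(F,E \right)} = F^{2} + 0 = F^{2}$)
$\left(5^{4} - 50\right) u{\left(8,-1 \right)} \left(-5\right) \left(-4\right) 1 = \left(5^{4} - 50\right) 8^{2} \left(-5\right) \left(-4\right) 1 = \left(625 - 50\right) 64 \cdot 20 \cdot 1 = 575 \cdot 64 \cdot 20 = 36800 \cdot 20 = 736000$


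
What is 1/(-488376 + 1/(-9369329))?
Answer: -9369329/4575755419705 ≈ -2.0476e-6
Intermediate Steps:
1/(-488376 + 1/(-9369329)) = 1/(-488376 - 1/9369329) = 1/(-4575755419705/9369329) = -9369329/4575755419705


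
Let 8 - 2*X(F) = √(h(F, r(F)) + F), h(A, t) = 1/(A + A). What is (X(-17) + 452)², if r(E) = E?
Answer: (31008 - I*√19686)²/4624 ≈ 2.0793e+5 - 1881.8*I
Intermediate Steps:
h(A, t) = 1/(2*A)
X(F) = 4 - √(F + 1/(2*F))/2 (X(F) = 4 - √(1/(2*F) + F)/2 = 4 - √(F + 1/(2*F))/2)
(X(-17) + 452)² = ((4 - √(2/(-17) + 4*(-17))/4) + 452)² = ((4 - √(2*(-1/17) - 68)/4) + 452)² = ((4 - √(-2/17 - 68)/4) + 452)² = ((4 - I*√19686/68) + 452)² = (456 - I*√19686/68)²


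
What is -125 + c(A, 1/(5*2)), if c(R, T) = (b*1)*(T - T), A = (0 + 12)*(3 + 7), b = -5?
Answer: -125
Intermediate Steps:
A = 120 (A = 12*10 = 120)
c(R, T) = 0 (c(R, T) = (-5*1)*(T - T) = -5*0 = 0)
-125 + c(A, 1/(5*2)) = -125 + 0 = -125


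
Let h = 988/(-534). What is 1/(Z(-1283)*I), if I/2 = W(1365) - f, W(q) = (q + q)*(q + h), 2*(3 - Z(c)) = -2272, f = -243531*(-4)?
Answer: 89/556988025772 ≈ 1.5979e-10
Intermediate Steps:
h = -494/267 (h = 988*(-1/534) = -494/267 ≈ -1.8502)
f = 974124
Z(c) = 1139 (Z(c) = 3 - ½*(-2272) = 3 + 1136 = 1139)
W(q) = 2*q*(-494/267 + q) (W(q) = (q + q)*(q - 494/267) = (2*q)*(-494/267 + q) = 2*q*(-494/267 + q))
I = 489014948/89 (I = 2*((2/267)*1365*(-494 + 267*1365) - 1*974124) = 2*((2/267)*1365*(-494 + 364455) - 974124) = 2*((2/267)*1365*363961 - 974124) = 2*(331204510/89 - 974124) = 2*(244507474/89) = 489014948/89 ≈ 5.4946e+6)
1/(Z(-1283)*I) = 1/(1139*(489014948/89)) = (1/1139)*(89/489014948) = 89/556988025772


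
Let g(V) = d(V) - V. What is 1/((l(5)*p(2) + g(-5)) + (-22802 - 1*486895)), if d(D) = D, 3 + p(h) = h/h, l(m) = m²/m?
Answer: -1/509707 ≈ -1.9619e-6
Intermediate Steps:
l(m) = m
p(h) = -2 (p(h) = -3 + h/h = -3 + 1 = -2)
g(V) = 0 (g(V) = V - V = 0)
1/((l(5)*p(2) + g(-5)) + (-22802 - 1*486895)) = 1/((5*(-2) + 0) + (-22802 - 1*486895)) = 1/((-10 + 0) + (-22802 - 486895)) = 1/(-10 - 509697) = 1/(-509707) = -1/509707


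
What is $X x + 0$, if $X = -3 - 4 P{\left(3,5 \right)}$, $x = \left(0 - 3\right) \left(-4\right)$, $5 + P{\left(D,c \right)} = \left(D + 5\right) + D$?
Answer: $-324$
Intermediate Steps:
$P{\left(D,c \right)} = 2 D$ ($P{\left(D,c \right)} = -5 + \left(\left(D + 5\right) + D\right) = -5 + \left(\left(5 + D\right) + D\right) = -5 + \left(5 + 2 D\right) = 2 D$)
$x = 12$ ($x = \left(0 + \left(-5 + 2\right)\right) \left(-4\right) = \left(0 - 3\right) \left(-4\right) = \left(-3\right) \left(-4\right) = 12$)
$X = -27$ ($X = -3 - 4 \cdot 2 \cdot 3 = -3 - 24 = -27$)
$X x + 0 = \left(-27\right) 12 + 0 = -324 + 0 = -324$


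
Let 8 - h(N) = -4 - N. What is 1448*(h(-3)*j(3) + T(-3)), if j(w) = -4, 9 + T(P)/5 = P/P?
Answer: -110048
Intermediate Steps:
T(P) = -40 (T(P) = -45 + 5*(P/P) = -45 + 5*1 = -45 + 5 = -40)
h(N) = 12 + N (h(N) = 8 - (-4 - N) = 8 + (4 + N) = 12 + N)
1448*(h(-3)*j(3) + T(-3)) = 1448*((12 - 3)*(-4) - 40) = 1448*(9*(-4) - 40) = 1448*(-36 - 40) = 1448*(-76) = -110048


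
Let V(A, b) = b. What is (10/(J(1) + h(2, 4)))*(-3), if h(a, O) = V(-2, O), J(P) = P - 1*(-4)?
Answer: -10/3 ≈ -3.3333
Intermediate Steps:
J(P) = 4 + P (J(P) = P + 4 = 4 + P)
h(a, O) = O
(10/(J(1) + h(2, 4)))*(-3) = (10/((4 + 1) + 4))*(-3) = (10/(5 + 4))*(-3) = (10/9)*(-3) = -10/3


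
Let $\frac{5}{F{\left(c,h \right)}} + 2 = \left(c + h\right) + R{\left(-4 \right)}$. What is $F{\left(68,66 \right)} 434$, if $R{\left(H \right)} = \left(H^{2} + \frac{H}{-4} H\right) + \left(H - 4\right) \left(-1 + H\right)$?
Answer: $\frac{1085}{92} \approx 11.793$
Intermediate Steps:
$R{\left(H \right)} = \frac{3 H^{2}}{4} + \left(-1 + H\right) \left(-4 + H\right)$ ($R{\left(H \right)} = \left(H^{2} + H \left(- \frac{1}{4}\right) H\right) + \left(-4 + H\right) \left(-1 + H\right) = \left(H^{2} + - \frac{H}{4} H\right) + \left(-1 + H\right) \left(-4 + H\right) = \left(H^{2} - \frac{H^{2}}{4}\right) + \left(-1 + H\right) \left(-4 + H\right) = \frac{3 H^{2}}{4} + \left(-1 + H\right) \left(-4 + H\right)$)
$F{\left(c,h \right)} = \frac{5}{50 + c + h}$ ($F{\left(c,h \right)} = \frac{5}{-2 + \left(\left(c + h\right) + \left(4 - -20 + \frac{7 \left(-4\right)^{2}}{4}\right)\right)} = \frac{5}{-2 + \left(\left(c + h\right) + \left(4 + 20 + \frac{7}{4} \cdot 16\right)\right)} = \frac{5}{-2 + \left(\left(c + h\right) + \left(4 + 20 + 28\right)\right)} = \frac{5}{-2 + \left(\left(c + h\right) + 52\right)} = \frac{5}{-2 + \left(52 + c + h\right)} = \frac{5}{50 + c + h}$)
$F{\left(68,66 \right)} 434 = \frac{5}{50 + 68 + 66} \cdot 434 = \frac{5}{184} \cdot 434 = \frac{1085}{92}$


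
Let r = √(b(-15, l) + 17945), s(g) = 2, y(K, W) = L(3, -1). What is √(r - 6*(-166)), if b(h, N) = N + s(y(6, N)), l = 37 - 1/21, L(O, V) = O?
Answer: √(439236 + 21*√7930923)/21 ≈ 33.617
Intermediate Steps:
y(K, W) = 3
l = 776/21 (l = 37 - 1*1/21 = 37 - 1/21 = 776/21 ≈ 36.952)
b(h, N) = 2 + N (b(h, N) = N + 2 = 2 + N)
r = √7930923/21 (r = √((2 + 776/21) + 17945) = √(818/21 + 17945) = √(377663/21) = √7930923/21 ≈ 134.10)
√(r - 6*(-166)) = √(√7930923/21 - 6*(-166)) = √(√7930923/21 + 996) = √(996 + √7930923/21)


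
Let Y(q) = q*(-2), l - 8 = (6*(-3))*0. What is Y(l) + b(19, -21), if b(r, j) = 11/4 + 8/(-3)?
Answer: -191/12 ≈ -15.917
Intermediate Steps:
b(r, j) = 1/12 (b(r, j) = 11*(¼) + 8*(-⅓) = 11/4 - 8/3 = 1/12)
l = 8 (l = 8 + (6*(-3))*0 = 8 - 18*0 = 8 + 0 = 8)
Y(q) = -2*q
Y(l) + b(19, -21) = -2*8 + 1/12 = -16 + 1/12 = -191/12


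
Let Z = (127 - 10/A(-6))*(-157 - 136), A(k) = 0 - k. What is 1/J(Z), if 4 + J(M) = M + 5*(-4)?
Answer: -3/110240 ≈ -2.7213e-5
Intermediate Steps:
A(k) = -k
Z = -110168/3 (Z = (127 - 10/((-1*(-6))))*(-157 - 136) = (127 - 10/6)*(-293) = (127 - 10*⅙)*(-293) = (127 - 5/3)*(-293) = (376/3)*(-293) = -110168/3 ≈ -36723.)
J(M) = -24 + M (J(M) = -4 + (M + 5*(-4)) = -4 + (M - 20) = -4 + (-20 + M) = -24 + M)
1/J(Z) = 1/(-24 - 110168/3) = 1/(-110240/3) = -3/110240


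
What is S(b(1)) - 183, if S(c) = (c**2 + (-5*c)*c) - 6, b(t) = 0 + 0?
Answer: -189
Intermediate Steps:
b(t) = 0
S(c) = -6 - 4*c**2 (S(c) = (c**2 - 5*c**2) - 6 = -4*c**2 - 6 = -6 - 4*c**2)
S(b(1)) - 183 = (-6 - 4*0**2) - 183 = (-6 - 4*0) - 183 = (-6 + 0) - 183 = -6 - 183 = -189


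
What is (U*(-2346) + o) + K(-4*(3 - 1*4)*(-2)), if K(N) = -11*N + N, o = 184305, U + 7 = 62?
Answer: 55355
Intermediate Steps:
U = 55 (U = -7 + 62 = 55)
K(N) = -10*N
(U*(-2346) + o) + K(-4*(3 - 1*4)*(-2)) = (55*(-2346) + 184305) - 10*(-4*(3 - 1*4))*(-2) = (-129030 + 184305) - 10*(-4*(3 - 4))*(-2) = 55275 - 10*(-4*(-1))*(-2) = 55275 - 40*(-2) = 55275 - 10*(-8) = 55275 + 80 = 55355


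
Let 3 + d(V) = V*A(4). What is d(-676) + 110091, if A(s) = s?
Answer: 107384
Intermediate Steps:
d(V) = -3 + 4*V (d(V) = -3 + V*4 = -3 + 4*V)
d(-676) + 110091 = (-3 + 4*(-676)) + 110091 = (-3 - 2704) + 110091 = -2707 + 110091 = 107384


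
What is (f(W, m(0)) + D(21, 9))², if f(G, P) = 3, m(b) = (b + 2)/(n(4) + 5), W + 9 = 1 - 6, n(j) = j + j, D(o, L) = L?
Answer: 144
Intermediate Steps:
n(j) = 2*j
W = -14 (W = -9 + (1 - 6) = -9 - 5 = -14)
m(b) = 2/13 + b/13 (m(b) = (b + 2)/(2*4 + 5) = (2 + b)/(8 + 5) = (2 + b)/13 = (2 + b)*(1/13) = 2/13 + b/13)
(f(W, m(0)) + D(21, 9))² = (3 + 9)² = 12² = 144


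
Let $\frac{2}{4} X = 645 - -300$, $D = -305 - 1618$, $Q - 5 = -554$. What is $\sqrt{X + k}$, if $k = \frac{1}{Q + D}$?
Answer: $\frac{\sqrt{2887344822}}{1236} \approx 43.474$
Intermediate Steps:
$Q = -549$ ($Q = 5 - 554 = -549$)
$D = -1923$
$X = 1890$ ($X = 2 \left(645 - -300\right) = 2 \left(645 + 300\right) = 2 \cdot 945 = 1890$)
$k = - \frac{1}{2472}$ ($k = \frac{1}{-549 - 1923} = \frac{1}{-2472} = - \frac{1}{2472} \approx -0.00040453$)
$\sqrt{X + k} = \sqrt{1890 - \frac{1}{2472}} = \sqrt{\frac{4672079}{2472}} = \frac{\sqrt{2887344822}}{1236}$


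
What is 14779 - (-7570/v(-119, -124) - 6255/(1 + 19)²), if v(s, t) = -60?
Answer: 3520433/240 ≈ 14668.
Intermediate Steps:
14779 - (-7570/v(-119, -124) - 6255/(1 + 19)²) = 14779 - (-7570/(-60) - 6255/(1 + 19)²) = 14779 - (-7570*(-1/60) - 6255/(20²)) = 14779 - (757/6 - 6255/400) = 14779 - (757/6 - 6255*1/400) = 14779 - (757/6 - 1251/80) = 14779 - 1*26527/240 = 14779 - 26527/240 = 3520433/240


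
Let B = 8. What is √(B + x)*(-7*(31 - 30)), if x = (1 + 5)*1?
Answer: -7*√14 ≈ -26.192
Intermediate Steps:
x = 6 (x = 6*1 = 6)
√(B + x)*(-7*(31 - 30)) = √(8 + 6)*(-7*(31 - 30)) = √14*(-7*1) = √14*(-7) = -7*√14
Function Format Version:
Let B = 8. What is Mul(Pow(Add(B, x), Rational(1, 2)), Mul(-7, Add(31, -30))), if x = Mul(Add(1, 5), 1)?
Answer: Mul(-7, Pow(14, Rational(1, 2))) ≈ -26.192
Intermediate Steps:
x = 6 (x = Mul(6, 1) = 6)
Mul(Pow(Add(B, x), Rational(1, 2)), Mul(-7, Add(31, -30))) = Mul(Pow(Add(8, 6), Rational(1, 2)), Mul(-7, Add(31, -30))) = Mul(Pow(14, Rational(1, 2)), Mul(-7, 1)) = Mul(Pow(14, Rational(1, 2)), -7) = Mul(-7, Pow(14, Rational(1, 2)))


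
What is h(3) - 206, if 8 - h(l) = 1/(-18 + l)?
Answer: -2969/15 ≈ -197.93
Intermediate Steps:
h(l) = 8 - 1/(-18 + l)
h(3) - 206 = (-145 + 8*3)/(-18 + 3) - 206 = (-145 + 24)/(-15) - 206 = -1/15*(-121) - 206 = 121/15 - 206 = -2969/15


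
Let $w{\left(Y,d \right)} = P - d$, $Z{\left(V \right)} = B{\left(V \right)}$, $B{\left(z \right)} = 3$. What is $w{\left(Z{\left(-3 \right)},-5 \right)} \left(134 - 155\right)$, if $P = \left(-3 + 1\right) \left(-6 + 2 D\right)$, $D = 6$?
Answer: $147$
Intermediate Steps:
$Z{\left(V \right)} = 3$
$P = -12$ ($P = \left(-3 + 1\right) \left(-6 + 2 \cdot 6\right) = - 2 \left(-6 + 12\right) = \left(-2\right) 6 = -12$)
$w{\left(Y,d \right)} = -12 - d$
$w{\left(Z{\left(-3 \right)},-5 \right)} \left(134 - 155\right) = \left(-12 - -5\right) \left(134 - 155\right) = \left(-12 + 5\right) \left(-21\right) = \left(-7\right) \left(-21\right) = 147$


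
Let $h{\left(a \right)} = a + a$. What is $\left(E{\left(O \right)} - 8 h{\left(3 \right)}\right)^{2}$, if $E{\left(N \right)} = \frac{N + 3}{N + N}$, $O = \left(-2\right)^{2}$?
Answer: $\frac{142129}{64} \approx 2220.8$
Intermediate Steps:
$O = 4$
$h{\left(a \right)} = 2 a$
$E{\left(N \right)} = \frac{3 + N}{2 N}$
$\left(E{\left(O \right)} - 8 h{\left(3 \right)}\right)^{2} = \left(\frac{3 + 4}{2 \cdot 4} - 8 \cdot 2 \cdot 3\right)^{2} = \left(\frac{1}{2} \cdot \frac{1}{4} \cdot 7 - 48\right)^{2} = \left(\frac{7}{8} - 48\right)^{2} = \left(- \frac{377}{8}\right)^{2} = \frac{142129}{64}$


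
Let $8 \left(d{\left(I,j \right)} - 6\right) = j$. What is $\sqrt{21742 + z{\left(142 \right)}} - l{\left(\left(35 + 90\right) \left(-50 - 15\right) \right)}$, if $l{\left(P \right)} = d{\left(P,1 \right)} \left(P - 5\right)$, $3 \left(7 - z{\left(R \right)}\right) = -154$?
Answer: $\frac{199185}{4} + \frac{\sqrt{196203}}{3} \approx 49944.0$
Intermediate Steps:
$d{\left(I,j \right)} = 6 + \frac{j}{8}$
$z{\left(R \right)} = \frac{175}{3}$ ($z{\left(R \right)} = 7 - - \frac{154}{3} = 7 + \frac{154}{3} = \frac{175}{3}$)
$l{\left(P \right)} = - \frac{245}{8} + \frac{49 P}{8}$ ($l{\left(P \right)} = \left(6 + \frac{1}{8} \cdot 1\right) \left(P - 5\right) = \left(6 + \frac{1}{8}\right) \left(-5 + P\right) = \frac{49 \left(-5 + P\right)}{8} = - \frac{245}{8} + \frac{49 P}{8}$)
$\sqrt{21742 + z{\left(142 \right)}} - l{\left(\left(35 + 90\right) \left(-50 - 15\right) \right)} = \sqrt{21742 + \frac{175}{3}} - \left(- \frac{245}{8} + \frac{49 \left(35 + 90\right) \left(-50 - 15\right)}{8}\right) = \sqrt{\frac{65401}{3}} - \left(- \frac{245}{8} + \frac{49 \cdot 125 \left(-65\right)}{8}\right) = \frac{\sqrt{196203}}{3} - \left(- \frac{245}{8} + \frac{49}{8} \left(-8125\right)\right) = \frac{\sqrt{196203}}{3} - \left(- \frac{245}{8} - \frac{398125}{8}\right) = \frac{\sqrt{196203}}{3} - - \frac{199185}{4} = \frac{\sqrt{196203}}{3} + \frac{199185}{4} = \frac{199185}{4} + \frac{\sqrt{196203}}{3}$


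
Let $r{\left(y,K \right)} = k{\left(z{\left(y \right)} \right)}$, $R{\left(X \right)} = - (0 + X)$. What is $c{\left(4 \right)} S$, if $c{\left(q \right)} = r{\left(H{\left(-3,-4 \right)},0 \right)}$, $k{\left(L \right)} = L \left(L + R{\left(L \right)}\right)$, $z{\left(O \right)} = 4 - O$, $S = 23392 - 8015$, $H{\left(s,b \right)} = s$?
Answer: $0$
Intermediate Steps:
$S = 15377$ ($S = 23392 - 8015 = 15377$)
$R{\left(X \right)} = - X$
$k{\left(L \right)} = 0$ ($k{\left(L \right)} = L \left(L - L\right) = L 0 = 0$)
$r{\left(y,K \right)} = 0$
$c{\left(q \right)} = 0$
$c{\left(4 \right)} S = 0 \cdot 15377 = 0$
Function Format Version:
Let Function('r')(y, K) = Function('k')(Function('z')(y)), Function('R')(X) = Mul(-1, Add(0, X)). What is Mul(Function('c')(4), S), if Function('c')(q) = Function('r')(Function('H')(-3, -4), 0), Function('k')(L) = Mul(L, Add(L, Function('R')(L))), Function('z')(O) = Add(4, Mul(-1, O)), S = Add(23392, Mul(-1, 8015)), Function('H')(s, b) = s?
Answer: 0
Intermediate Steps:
S = 15377 (S = Add(23392, -8015) = 15377)
Function('R')(X) = Mul(-1, X)
Function('k')(L) = 0 (Function('k')(L) = Mul(L, Add(L, Mul(-1, L))) = Mul(L, 0) = 0)
Function('r')(y, K) = 0
Function('c')(q) = 0
Mul(Function('c')(4), S) = Mul(0, 15377) = 0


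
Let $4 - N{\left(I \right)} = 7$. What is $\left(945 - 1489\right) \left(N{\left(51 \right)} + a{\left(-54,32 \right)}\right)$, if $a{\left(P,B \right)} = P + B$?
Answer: $13600$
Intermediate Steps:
$N{\left(I \right)} = -3$ ($N{\left(I \right)} = 4 - 7 = -3$)
$a{\left(P,B \right)} = B + P$
$\left(945 - 1489\right) \left(N{\left(51 \right)} + a{\left(-54,32 \right)}\right) = \left(945 - 1489\right) \left(-3 + \left(32 - 54\right)\right) = - 544 \left(-3 - 22\right) = \left(-544\right) \left(-25\right) = 13600$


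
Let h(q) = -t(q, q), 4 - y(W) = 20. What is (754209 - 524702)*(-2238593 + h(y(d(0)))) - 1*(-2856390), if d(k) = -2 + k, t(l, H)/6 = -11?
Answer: -513754759799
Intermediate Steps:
t(l, H) = -66 (t(l, H) = 6*(-11) = -66)
y(W) = -16 (y(W) = 4 - 1*20 = 4 - 20 = -16)
h(q) = 66 (h(q) = -1*(-66) = 66)
(754209 - 524702)*(-2238593 + h(y(d(0)))) - 1*(-2856390) = (754209 - 524702)*(-2238593 + 66) - 1*(-2856390) = 229507*(-2238527) + 2856390 = -513757616189 + 2856390 = -513754759799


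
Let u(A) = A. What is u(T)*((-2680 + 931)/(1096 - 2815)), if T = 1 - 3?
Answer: -1166/573 ≈ -2.0349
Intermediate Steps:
T = -2
u(T)*((-2680 + 931)/(1096 - 2815)) = -2*(-2680 + 931)/(1096 - 2815) = -(-3498)/(-1719) = -(-3498)*(-1)/1719 = -2*583/573 = -1166/573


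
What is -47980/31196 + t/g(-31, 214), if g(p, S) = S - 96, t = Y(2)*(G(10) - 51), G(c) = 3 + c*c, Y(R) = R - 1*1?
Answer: -504931/460141 ≈ -1.0973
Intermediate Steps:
Y(R) = -1 + R (Y(R) = R - 1 = -1 + R)
G(c) = 3 + c²
t = 52 (t = (-1 + 2)*((3 + 10²) - 51) = 1*((3 + 100) - 51) = 1*(103 - 51) = 1*52 = 52)
g(p, S) = -96 + S
-47980/31196 + t/g(-31, 214) = -47980/31196 + 52/(-96 + 214) = -47980*1/31196 + 52/118 = -11995/7799 + 52*(1/118) = -11995/7799 + 26/59 = -504931/460141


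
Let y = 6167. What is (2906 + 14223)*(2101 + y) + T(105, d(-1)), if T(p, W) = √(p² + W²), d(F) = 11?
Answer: 141622572 + √11146 ≈ 1.4162e+8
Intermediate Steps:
T(p, W) = √(W² + p²)
(2906 + 14223)*(2101 + y) + T(105, d(-1)) = (2906 + 14223)*(2101 + 6167) + √(11² + 105²) = 17129*8268 + √(121 + 11025) = 141622572 + √11146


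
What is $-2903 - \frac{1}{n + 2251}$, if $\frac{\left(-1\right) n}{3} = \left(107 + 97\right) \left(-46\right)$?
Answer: $- \frac{88259910}{30403} \approx -2903.0$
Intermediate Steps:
$n = 28152$ ($n = - 3 \left(107 + 97\right) \left(-46\right) = - 3 \cdot 204 \left(-46\right) = \left(-3\right) \left(-9384\right) = 28152$)
$-2903 - \frac{1}{n + 2251} = -2903 - \frac{1}{28152 + 2251} = -2903 - \frac{1}{30403} = - \frac{88259910}{30403}$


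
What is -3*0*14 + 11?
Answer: 11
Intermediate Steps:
-3*0*14 + 11 = 0*14 + 11 = 0 + 11 = 11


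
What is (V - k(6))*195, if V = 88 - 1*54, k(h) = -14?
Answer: 9360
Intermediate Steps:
V = 34 (V = 88 - 54 = 34)
(V - k(6))*195 = (34 - 1*(-14))*195 = (34 + 14)*195 = 48*195 = 9360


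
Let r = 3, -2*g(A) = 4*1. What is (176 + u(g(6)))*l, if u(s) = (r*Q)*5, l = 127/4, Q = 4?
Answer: 7493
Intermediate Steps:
g(A) = -2
l = 127/4 (l = 127*(1/4) = 127/4 ≈ 31.750)
u(s) = 60 (u(s) = (3*4)*5 = 12*5 = 60)
(176 + u(g(6)))*l = (176 + 60)*(127/4) = 236*(127/4) = 7493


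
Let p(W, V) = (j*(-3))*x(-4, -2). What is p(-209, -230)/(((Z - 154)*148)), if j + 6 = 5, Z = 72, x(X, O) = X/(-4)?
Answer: -3/12136 ≈ -0.00024720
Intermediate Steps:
x(X, O) = -X/4 (x(X, O) = X*(-¼) = -X/4)
j = -1 (j = -6 + 5 = -1)
p(W, V) = 3 (p(W, V) = (-1*(-3))*(-¼*(-4)) = 3*1 = 3)
p(-209, -230)/(((Z - 154)*148)) = 3/(((72 - 154)*148)) = 3/((-82*148)) = 3/(-12136) = 3*(-1/12136) = -3/12136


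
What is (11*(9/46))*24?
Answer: 1188/23 ≈ 51.652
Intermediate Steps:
(11*(9/46))*24 = (99/46)*24 = 1188/23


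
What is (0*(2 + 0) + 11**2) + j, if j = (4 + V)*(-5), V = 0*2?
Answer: 101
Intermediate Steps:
V = 0
j = -20 (j = (4 + 0)*(-5) = 4*(-5) = -20)
(0*(2 + 0) + 11**2) + j = (0*(2 + 0) + 11**2) - 20 = (0*2 + 121) - 20 = (0 + 121) - 20 = 121 - 20 = 101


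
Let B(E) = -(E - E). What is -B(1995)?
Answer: 0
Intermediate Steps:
B(E) = 0 (B(E) = -1*0 = 0)
-B(1995) = -1*0 = 0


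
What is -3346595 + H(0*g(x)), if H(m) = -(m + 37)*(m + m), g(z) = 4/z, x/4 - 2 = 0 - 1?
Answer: -3346595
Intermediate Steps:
x = 4 (x = 8 + 4*(0 - 1) = 8 + 4*(-1) = 8 - 4 = 4)
H(m) = -2*m*(37 + m) (H(m) = -(37 + m)*2*m = -2*m*(37 + m))
-3346595 + H(0*g(x)) = -3346595 - 2*0*(4/4)*(37 + 0*(4/4)) = -3346595 - 2*0*(4*(1/4))*(37 + 0*(4*(1/4))) = -3346595 - 2*0*1*(37 + 0*1) = -3346595 - 2*0*(37 + 0) = -3346595 - 2*0*37 = -3346595 + 0 = -3346595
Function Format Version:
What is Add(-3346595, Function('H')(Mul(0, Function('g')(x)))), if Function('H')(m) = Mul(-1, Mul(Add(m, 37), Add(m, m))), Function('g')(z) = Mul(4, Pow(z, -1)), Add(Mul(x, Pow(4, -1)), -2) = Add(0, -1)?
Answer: -3346595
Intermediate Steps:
x = 4 (x = Add(8, Mul(4, Add(0, -1))) = Add(8, Mul(4, -1)) = Add(8, -4) = 4)
Function('H')(m) = Mul(-2, m, Add(37, m)) (Function('H')(m) = Mul(-1, Mul(Add(37, m), Mul(2, m))) = Mul(-1, Mul(2, m, Add(37, m))) = Mul(-2, m, Add(37, m)))
Add(-3346595, Function('H')(Mul(0, Function('g')(x)))) = Add(-3346595, Mul(-2, Mul(0, Mul(4, Pow(4, -1))), Add(37, Mul(0, Mul(4, Pow(4, -1)))))) = Add(-3346595, Mul(-2, Mul(0, Mul(4, Rational(1, 4))), Add(37, Mul(0, Mul(4, Rational(1, 4)))))) = Add(-3346595, Mul(-2, Mul(0, 1), Add(37, Mul(0, 1)))) = Add(-3346595, Mul(-2, 0, Add(37, 0))) = Add(-3346595, Mul(-2, 0, 37)) = Add(-3346595, 0) = -3346595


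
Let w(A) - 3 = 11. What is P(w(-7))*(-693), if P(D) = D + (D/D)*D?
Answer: -19404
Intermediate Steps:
w(A) = 14 (w(A) = 3 + 11 = 14)
P(D) = 2*D (P(D) = D + 1*D = D + D = 2*D)
P(w(-7))*(-693) = (2*14)*(-693) = 28*(-693) = -19404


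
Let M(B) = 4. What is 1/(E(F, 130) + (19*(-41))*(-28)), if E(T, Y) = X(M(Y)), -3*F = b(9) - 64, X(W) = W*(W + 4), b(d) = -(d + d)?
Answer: 1/21844 ≈ 4.5779e-5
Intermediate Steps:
b(d) = -2*d
X(W) = W*(4 + W)
F = 82/3 (F = -(-2*9 - 64)/3 = -(-18 - 64)/3 = -⅓*(-82) = 82/3 ≈ 27.333)
E(T, Y) = 32 (E(T, Y) = 4*(4 + 4) = 4*8 = 32)
1/(E(F, 130) + (19*(-41))*(-28)) = 1/(32 + (19*(-41))*(-28)) = 1/(32 - 779*(-28)) = 1/(32 + 21812) = 1/21844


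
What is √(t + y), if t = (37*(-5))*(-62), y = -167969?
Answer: I*√156499 ≈ 395.6*I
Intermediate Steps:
t = 11470 (t = -185*(-62) = 11470)
√(t + y) = √(11470 - 167969) = √(-156499) = I*√156499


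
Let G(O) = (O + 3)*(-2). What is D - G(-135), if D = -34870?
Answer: -35134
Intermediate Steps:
G(O) = -6 - 2*O (G(O) = (3 + O)*(-2) = -6 - 2*O)
D - G(-135) = -34870 - (-6 - 2*(-135)) = -34870 - (-6 + 270) = -34870 - 1*264 = -34870 - 264 = -35134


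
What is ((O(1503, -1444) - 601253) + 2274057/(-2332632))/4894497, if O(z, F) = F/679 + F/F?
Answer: -317434059443189/2584061320474872 ≈ -0.12284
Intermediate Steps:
O(z, F) = 1 + F/679 (O(z, F) = F*(1/679) + 1 = F/679 + 1 = 1 + F/679)
((O(1503, -1444) - 601253) + 2274057/(-2332632))/4894497 = (((1 + (1/679)*(-1444)) - 601253) + 2274057/(-2332632))/4894497 = (((1 - 1444/679) - 601253) + 2274057*(-1/2332632))*(1/4894497) = ((-765/679 - 601253) - 758019/777544)*(1/4894497) = (-408251552/679 - 758019/777544)*(1/4894497) = -317434059443189/527952376*1/4894497 = -317434059443189/2584061320474872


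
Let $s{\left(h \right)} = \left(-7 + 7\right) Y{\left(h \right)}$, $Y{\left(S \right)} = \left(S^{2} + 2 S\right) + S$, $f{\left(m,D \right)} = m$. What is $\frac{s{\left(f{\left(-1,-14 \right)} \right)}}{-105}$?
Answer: $0$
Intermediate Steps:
$Y{\left(S \right)} = S^{2} + 3 S$
$s{\left(h \right)} = 0$ ($s{\left(h \right)} = \left(-7 + 7\right) h \left(3 + h\right) = 0 h \left(3 + h\right) = 0$)
$\frac{s{\left(f{\left(-1,-14 \right)} \right)}}{-105} = \frac{0}{-105} = 0 \left(- \frac{1}{105}\right) = 0$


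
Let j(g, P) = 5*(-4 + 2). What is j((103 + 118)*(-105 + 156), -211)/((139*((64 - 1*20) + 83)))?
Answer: -10/17653 ≈ -0.00056648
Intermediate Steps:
j(g, P) = -10 (j(g, P) = 5*(-2) = -10)
j((103 + 118)*(-105 + 156), -211)/((139*((64 - 1*20) + 83))) = -10*1/(139*((64 - 1*20) + 83)) = -10*1/(139*((64 - 20) + 83)) = -10*1/(139*(44 + 83)) = -10/(139*127) = -10/17653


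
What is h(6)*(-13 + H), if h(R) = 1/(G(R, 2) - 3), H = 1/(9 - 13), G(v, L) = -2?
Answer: 53/20 ≈ 2.6500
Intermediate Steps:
H = -¼ (H = 1/(-4) = -¼ ≈ -0.25000)
h(R) = -⅕ (h(R) = 1/(-2 - 3) = 1/(-5) = -⅕)
h(6)*(-13 + H) = -(-13 - ¼)/5 = -⅕*(-53/4) = 53/20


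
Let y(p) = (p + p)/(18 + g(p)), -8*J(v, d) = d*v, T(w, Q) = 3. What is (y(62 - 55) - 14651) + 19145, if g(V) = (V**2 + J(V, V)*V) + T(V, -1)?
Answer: 139330/31 ≈ 4494.5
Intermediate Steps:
J(v, d) = -d*v/8
g(V) = 3 + V**2 - V**3/8 (g(V) = (V**2 + (-V*V/8)*V) + 3 = (V**2 + (-V**2/8)*V) + 3 = (V**2 - V**3/8) + 3 = 3 + V**2 - V**3/8)
y(p) = 2*p/(21 + p**2 - p**3/8) (y(p) = (p + p)/(18 + (3 + p**2 - p**3/8)) = (2*p)/(21 + p**2 - p**3/8) = 2*p/(21 + p**2 - p**3/8))
(y(62 - 55) - 14651) + 19145 = (16*(62 - 55)/(168 - (62 - 55)**3 + 8*(62 - 55)**2) - 14651) + 19145 = (16*7/(168 - 1*7**3 + 8*7**2) - 14651) + 19145 = (16*7/(168 - 1*343 + 8*49) - 14651) + 19145 = (16*7/(168 - 343 + 392) - 14651) + 19145 = (16*7/217 - 14651) + 19145 = (16*7*(1/217) - 14651) + 19145 = (16/31 - 14651) + 19145 = -454165/31 + 19145 = 139330/31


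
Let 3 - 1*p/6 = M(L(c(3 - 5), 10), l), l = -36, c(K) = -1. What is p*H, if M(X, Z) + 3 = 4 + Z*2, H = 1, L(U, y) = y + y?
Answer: 444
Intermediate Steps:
L(U, y) = 2*y
M(X, Z) = 1 + 2*Z (M(X, Z) = -3 + (4 + Z*2) = -3 + (4 + 2*Z) = 1 + 2*Z)
p = 444 (p = 18 - 6*(1 + 2*(-36)) = 18 - 6*(1 - 72) = 18 - 6*(-71) = 18 + 426 = 444)
p*H = 444*1 = 444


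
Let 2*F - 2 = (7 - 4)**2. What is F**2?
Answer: 121/4 ≈ 30.250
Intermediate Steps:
F = 11/2 (F = 1 + (7 - 4)**2/2 = 1 + (1/2)*3**2 = 1 + (1/2)*9 = 1 + 9/2 = 11/2 ≈ 5.5000)
F**2 = (11/2)**2 = 121/4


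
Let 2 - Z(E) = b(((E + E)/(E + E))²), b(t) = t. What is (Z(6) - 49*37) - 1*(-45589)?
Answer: 43777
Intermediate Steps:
Z(E) = 1 (Z(E) = 2 - ((E + E)/(E + E))² = 2 - ((2*E)/((2*E)))² = 2 - ((2*E)*(1/(2*E)))² = 2 - 1*1² = 2 - 1*1 = 2 - 1 = 1)
(Z(6) - 49*37) - 1*(-45589) = (1 - 49*37) - 1*(-45589) = (1 - 1813) + 45589 = -1812 + 45589 = 43777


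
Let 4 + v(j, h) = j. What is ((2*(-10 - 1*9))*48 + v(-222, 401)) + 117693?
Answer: 115643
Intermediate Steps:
v(j, h) = -4 + j
((2*(-10 - 1*9))*48 + v(-222, 401)) + 117693 = ((2*(-10 - 1*9))*48 + (-4 - 222)) + 117693 = ((2*(-10 - 9))*48 - 226) + 117693 = ((2*(-19))*48 - 226) + 117693 = (-38*48 - 226) + 117693 = (-1824 - 226) + 117693 = -2050 + 117693 = 115643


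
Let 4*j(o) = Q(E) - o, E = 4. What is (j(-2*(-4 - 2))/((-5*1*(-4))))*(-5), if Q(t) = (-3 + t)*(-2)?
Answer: 7/8 ≈ 0.87500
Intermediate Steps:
Q(t) = 6 - 2*t
j(o) = -1/2 - o/4 (j(o) = ((6 - 2*4) - o)/4 = ((6 - 8) - o)/4 = (-2 - o)/4 = -1/2 - o/4)
(j(-2*(-4 - 2))/((-5*1*(-4))))*(-5) = ((-1/2 - (-1)*(-4 - 2)/2)/((-5*1*(-4))))*(-5) = ((-1/2 - (-1)*(-6)/2)/((-5*(-4))))*(-5) = ((-1/2 - 1/4*12)/20)*(-5) = ((-1/2 - 3)*(1/20))*(-5) = -7/2*1/20*(-5) = -7/40*(-5) = 7/8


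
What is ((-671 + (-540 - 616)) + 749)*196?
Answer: -211288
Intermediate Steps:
((-671 + (-540 - 616)) + 749)*196 = ((-671 - 1156) + 749)*196 = (-1827 + 749)*196 = -1078*196 = -211288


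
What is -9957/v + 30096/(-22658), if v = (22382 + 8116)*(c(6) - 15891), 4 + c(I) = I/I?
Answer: -2431394222441/1830521738916 ≈ -1.3283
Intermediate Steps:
c(I) = -3 (c(I) = -4 + I/I = -4 + 1 = -3)
v = -484735212 (v = (22382 + 8116)*(-3 - 15891) = 30498*(-15894) = -484735212)
-9957/v + 30096/(-22658) = -9957/(-484735212) + 30096/(-22658) = -9957*(-1/484735212) + 30096*(-1/22658) = 3319/161578404 - 15048/11329 = -2431394222441/1830521738916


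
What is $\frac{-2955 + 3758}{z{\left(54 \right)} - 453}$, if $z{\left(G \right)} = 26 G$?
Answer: $\frac{803}{951} \approx 0.84437$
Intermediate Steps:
$\frac{-2955 + 3758}{z{\left(54 \right)} - 453} = \frac{-2955 + 3758}{26 \cdot 54 - 453} = \frac{803}{1404 - 453} = \frac{803}{951}$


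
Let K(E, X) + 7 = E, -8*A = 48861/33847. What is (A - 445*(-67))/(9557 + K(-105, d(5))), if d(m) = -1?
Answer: 8073137579/2557479320 ≈ 3.1567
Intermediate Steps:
A = -48861/270776 (A = -48861/(8*33847) = -⅛*48861/33847 = -48861/270776 ≈ -0.18045)
K(E, X) = -7 + E
(A - 445*(-67))/(9557 + K(-105, d(5))) = (-48861/270776 - 445*(-67))/(9557 + (-7 - 105)) = (-48861/270776 + 29815)/(9557 - 112) = (8073137579/270776)/9445 = (8073137579/270776)*(1/9445) = 8073137579/2557479320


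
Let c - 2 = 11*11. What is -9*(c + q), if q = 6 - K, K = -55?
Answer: -1656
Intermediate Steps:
q = 61 (q = 6 - 1*(-55) = 6 + 55 = 61)
c = 123 (c = 2 + 11*11 = 2 + 121 = 123)
-9*(c + q) = -9*(123 + 61) = -9*184 = -1656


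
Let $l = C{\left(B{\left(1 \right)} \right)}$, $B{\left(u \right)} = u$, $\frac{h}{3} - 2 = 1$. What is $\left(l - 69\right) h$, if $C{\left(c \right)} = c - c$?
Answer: $-621$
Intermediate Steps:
$h = 9$ ($h = 6 + 3 \cdot 1 = 6 + 3 = 9$)
$C{\left(c \right)} = 0$
$l = 0$
$\left(l - 69\right) h = \left(0 - 69\right) 9 = \left(-69\right) 9 = -621$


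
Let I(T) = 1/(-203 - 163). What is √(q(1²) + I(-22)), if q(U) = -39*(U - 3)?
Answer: √10448202/366 ≈ 8.8316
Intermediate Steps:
I(T) = -1/366 (I(T) = 1/(-366) = -1/366)
q(U) = 117 - 39*U (q(U) = -39*(-3 + U) = 117 - 39*U)
√(q(1²) + I(-22)) = √((117 - 39*1²) - 1/366) = √((117 - 39*1) - 1/366) = √((117 - 39) - 1/366) = √(78 - 1/366) = √(28547/366) = √10448202/366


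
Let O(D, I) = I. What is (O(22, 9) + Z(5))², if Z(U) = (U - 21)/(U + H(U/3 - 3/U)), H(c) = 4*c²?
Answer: 247779081/4618201 ≈ 53.653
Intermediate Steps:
Z(U) = (-21 + U)/(U + 4*(-3/U + U/3)²) (Z(U) = (U - 21)/(U + 4*(U/3 - 3/U)²) = (-21 + U)/(U + 4*(U*(⅓) - 3/U)²) = (-21 + U)/(U + 4*(U/3 - 3/U)²) = (-21 + U)/(U + 4*(-3/U + U/3)²))
(O(22, 9) + Z(5))² = (9 + 9*5²*(-21 + 5)/(4*(-9 + 5²)² + 9*5³))² = (9 + 9*25*(-16)/(4*(-9 + 25)² + 9*125))² = (9 + 9*25*(-16)/(4*16² + 1125))² = (9 + 9*25*(-16)/(4*256 + 1125))² = (9 + 9*25*(-16)/(1024 + 1125))² = (9 + 9*25*(-16)/2149)² = (9 + 9*25*(1/2149)*(-16))² = (9 - 3600/2149)² = (15741/2149)² = 247779081/4618201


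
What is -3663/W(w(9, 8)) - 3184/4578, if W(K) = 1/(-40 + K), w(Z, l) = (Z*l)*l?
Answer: -4494150944/2289 ≈ -1.9634e+6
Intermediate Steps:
w(Z, l) = Z*l²
-3663/W(w(9, 8)) - 3184/4578 = -3663/(1/(-40 + 9*8²)) - 3184/4578 = -3663/(1/(-40 + 9*64)) - 3184*1/4578 = -3663/(1/(-40 + 576)) - 1592/2289 = -3663/(1/536) - 1592/2289 = -3663/1/536 - 1592/2289 = -3663*536 - 1592/2289 = -1963368 - 1592/2289 = -4494150944/2289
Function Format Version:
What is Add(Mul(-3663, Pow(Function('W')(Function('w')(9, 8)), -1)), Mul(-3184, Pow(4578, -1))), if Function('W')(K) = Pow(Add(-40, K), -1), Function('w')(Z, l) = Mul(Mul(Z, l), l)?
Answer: Rational(-4494150944, 2289) ≈ -1.9634e+6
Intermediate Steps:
Function('w')(Z, l) = Mul(Z, Pow(l, 2))
Add(Mul(-3663, Pow(Function('W')(Function('w')(9, 8)), -1)), Mul(-3184, Pow(4578, -1))) = Add(Mul(-3663, Pow(Pow(Add(-40, Mul(9, Pow(8, 2))), -1), -1)), Mul(-3184, Pow(4578, -1))) = Add(Mul(-3663, Pow(Pow(Add(-40, Mul(9, 64)), -1), -1)), Mul(-3184, Rational(1, 4578))) = Add(Mul(-3663, Pow(Pow(Add(-40, 576), -1), -1)), Rational(-1592, 2289)) = Add(Mul(-3663, Pow(Pow(536, -1), -1)), Rational(-1592, 2289)) = Add(Mul(-3663, Pow(Rational(1, 536), -1)), Rational(-1592, 2289)) = Add(Mul(-3663, 536), Rational(-1592, 2289)) = Add(-1963368, Rational(-1592, 2289)) = Rational(-4494150944, 2289)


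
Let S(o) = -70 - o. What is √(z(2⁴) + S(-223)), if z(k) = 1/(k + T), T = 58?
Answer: 13*√4958/74 ≈ 12.370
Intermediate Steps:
z(k) = 1/(58 + k) (z(k) = 1/(k + 58) = 1/(58 + k))
√(z(2⁴) + S(-223)) = √(1/(58 + 2⁴) + (-70 - 1*(-223))) = √(1/(58 + 16) + (-70 + 223)) = √(1/74 + 153) = √(11323/74) = 13*√4958/74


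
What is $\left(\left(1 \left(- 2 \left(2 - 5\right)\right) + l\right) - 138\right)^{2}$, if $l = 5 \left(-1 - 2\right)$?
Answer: $21609$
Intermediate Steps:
$l = -15$ ($l = 5 \left(-3\right) = -15$)
$\left(\left(1 \left(- 2 \left(2 - 5\right)\right) + l\right) - 138\right)^{2} = \left(\left(1 \left(- 2 \left(2 - 5\right)\right) - 15\right) - 138\right)^{2} = \left(\left(1 \left(\left(-2\right) \left(-3\right)\right) - 15\right) - 138\right)^{2} = \left(\left(1 \cdot 6 - 15\right) - 138\right)^{2} = \left(\left(6 - 15\right) - 138\right)^{2} = \left(-9 - 138\right)^{2} = \left(-147\right)^{2} = 21609$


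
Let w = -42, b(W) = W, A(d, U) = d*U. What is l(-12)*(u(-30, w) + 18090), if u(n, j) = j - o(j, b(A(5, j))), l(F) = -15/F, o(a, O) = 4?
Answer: 22555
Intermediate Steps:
A(d, U) = U*d
u(n, j) = -4 + j (u(n, j) = j - 1*4 = j - 4 = -4 + j)
l(-12)*(u(-30, w) + 18090) = (-15/(-12))*((-4 - 42) + 18090) = (-15*(-1/12))*(-46 + 18090) = (5/4)*18044 = 22555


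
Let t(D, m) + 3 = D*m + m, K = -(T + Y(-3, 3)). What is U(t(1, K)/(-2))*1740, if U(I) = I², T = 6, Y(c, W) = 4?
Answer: 230115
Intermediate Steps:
K = -10 (K = -(6 + 4) = -1*10 = -10)
t(D, m) = -3 + m + D*m (t(D, m) = -3 + (D*m + m) = -3 + (m + D*m) = -3 + m + D*m)
U(t(1, K)/(-2))*1740 = ((-3 - 10 + 1*(-10))/(-2))²*1740 = ((-3 - 10 - 10)*(-½))²*1740 = (-23*(-½))²*1740 = (23/2)²*1740 = (529/4)*1740 = 230115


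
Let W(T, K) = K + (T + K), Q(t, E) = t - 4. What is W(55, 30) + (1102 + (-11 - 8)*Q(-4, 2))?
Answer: 1369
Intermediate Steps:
Q(t, E) = -4 + t
W(T, K) = T + 2*K (W(T, K) = K + (K + T) = T + 2*K)
W(55, 30) + (1102 + (-11 - 8)*Q(-4, 2)) = (55 + 2*30) + (1102 + (-11 - 8)*(-4 - 4)) = (55 + 60) + (1102 - 19*(-8)) = 115 + (1102 + 152) = 115 + 1254 = 1369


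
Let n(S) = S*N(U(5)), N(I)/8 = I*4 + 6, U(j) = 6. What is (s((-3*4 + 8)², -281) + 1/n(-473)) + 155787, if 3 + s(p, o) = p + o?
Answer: 17654516879/113520 ≈ 1.5552e+5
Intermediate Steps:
N(I) = 48 + 32*I (N(I) = 8*(I*4 + 6) = 8*(4*I + 6) = 8*(6 + 4*I) = 48 + 32*I)
s(p, o) = -3 + o + p (s(p, o) = -3 + (p + o) = -3 + (o + p) = -3 + o + p)
n(S) = 240*S (n(S) = S*(48 + 32*6) = S*(48 + 192) = S*240 = 240*S)
(s((-3*4 + 8)², -281) + 1/n(-473)) + 155787 = ((-3 - 281 + (-3*4 + 8)²) + 1/(240*(-473))) + 155787 = ((-3 - 281 + (-12 + 8)²) + 1/(-113520)) + 155787 = ((-3 - 281 + (-4)²) - 1/113520) + 155787 = ((-3 - 281 + 16) - 1/113520) + 155787 = (-268 - 1/113520) + 155787 = -30423361/113520 + 155787 = 17654516879/113520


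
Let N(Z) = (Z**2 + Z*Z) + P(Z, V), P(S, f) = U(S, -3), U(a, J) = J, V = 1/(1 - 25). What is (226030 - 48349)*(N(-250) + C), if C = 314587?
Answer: 78105724704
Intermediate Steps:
V = -1/24 (V = 1/(-24) = -1/24 ≈ -0.041667)
P(S, f) = -3
N(Z) = -3 + 2*Z**2 (N(Z) = (Z**2 + Z*Z) - 3 = (Z**2 + Z**2) - 3 = 2*Z**2 - 3 = -3 + 2*Z**2)
(226030 - 48349)*(N(-250) + C) = (226030 - 48349)*((-3 + 2*(-250)**2) + 314587) = 177681*((-3 + 2*62500) + 314587) = 177681*((-3 + 125000) + 314587) = 177681*(124997 + 314587) = 177681*439584 = 78105724704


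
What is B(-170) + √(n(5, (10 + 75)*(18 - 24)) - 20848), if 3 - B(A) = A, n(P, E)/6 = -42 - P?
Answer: 173 + I*√21130 ≈ 173.0 + 145.36*I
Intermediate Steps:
n(P, E) = -252 - 6*P (n(P, E) = 6*(-42 - P) = -252 - 6*P)
B(A) = 3 - A
B(-170) + √(n(5, (10 + 75)*(18 - 24)) - 20848) = (3 - 1*(-170)) + √((-252 - 6*5) - 20848) = (3 + 170) + √((-252 - 30) - 20848) = 173 + √(-282 - 20848) = 173 + √(-21130) = 173 + I*√21130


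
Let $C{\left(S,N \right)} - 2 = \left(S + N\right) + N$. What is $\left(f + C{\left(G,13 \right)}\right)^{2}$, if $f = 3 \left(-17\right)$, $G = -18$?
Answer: $1681$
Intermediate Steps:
$C{\left(S,N \right)} = 2 + S + 2 N$ ($C{\left(S,N \right)} = 2 + \left(\left(S + N\right) + N\right) = 2 + \left(\left(N + S\right) + N\right) = 2 + \left(S + 2 N\right) = 2 + S + 2 N$)
$f = -51$
$\left(f + C{\left(G,13 \right)}\right)^{2} = \left(-51 + \left(2 - 18 + 2 \cdot 13\right)\right)^{2} = \left(-51 + \left(2 - 18 + 26\right)\right)^{2} = \left(-51 + 10\right)^{2} = \left(-41\right)^{2} = 1681$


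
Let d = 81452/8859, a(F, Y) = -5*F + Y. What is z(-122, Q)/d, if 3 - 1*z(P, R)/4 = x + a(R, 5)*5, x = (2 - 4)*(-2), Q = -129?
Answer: -28800609/20363 ≈ -1414.4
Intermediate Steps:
a(F, Y) = Y - 5*F
x = 4 (x = -2*(-2) = 4)
z(P, R) = -104 + 100*R (z(P, R) = 12 - 4*(4 + (5 - 5*R)*5) = 12 - 4*(4 + (25 - 25*R)) = 12 - 4*(29 - 25*R) = 12 + (-116 + 100*R) = -104 + 100*R)
d = 81452/8859 (d = 81452*(1/8859) = 81452/8859 ≈ 9.1943)
z(-122, Q)/d = (-104 + 100*(-129))/(81452/8859) = (-104 - 12900)*(8859/81452) = -13004*8859/81452 = -28800609/20363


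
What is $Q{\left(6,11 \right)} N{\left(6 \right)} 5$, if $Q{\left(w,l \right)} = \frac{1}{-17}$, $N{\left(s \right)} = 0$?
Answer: $0$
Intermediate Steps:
$Q{\left(w,l \right)} = - \frac{1}{17}$
$Q{\left(6,11 \right)} N{\left(6 \right)} 5 = - \frac{0 \cdot 5}{17} = \left(- \frac{1}{17}\right) 0 = 0$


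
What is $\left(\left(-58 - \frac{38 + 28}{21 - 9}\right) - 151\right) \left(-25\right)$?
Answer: $\frac{10725}{2} \approx 5362.5$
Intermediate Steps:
$\left(\left(-58 - \frac{38 + 28}{21 - 9}\right) - 151\right) \left(-25\right) = \left(\left(-58 - \frac{66}{12}\right) - 151\right) \left(-25\right) = \left(\left(-58 - 66 \cdot \frac{1}{12}\right) - 151\right) \left(-25\right) = \left(\left(-58 - \frac{11}{2}\right) - 151\right) \left(-25\right) = \left(- \frac{127}{2} - 151\right) \left(-25\right) = \left(- \frac{429}{2}\right) \left(-25\right) = \frac{10725}{2}$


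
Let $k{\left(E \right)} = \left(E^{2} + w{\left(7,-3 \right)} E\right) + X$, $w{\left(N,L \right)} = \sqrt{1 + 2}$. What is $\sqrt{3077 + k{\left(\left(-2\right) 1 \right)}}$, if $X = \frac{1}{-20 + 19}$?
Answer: $\sqrt{3080 - 2 \sqrt{3}} \approx 55.467$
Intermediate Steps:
$w{\left(N,L \right)} = \sqrt{3}$
$X = -1$ ($X = \frac{1}{-1} = -1$)
$k{\left(E \right)} = -1 + E^{2} + E \sqrt{3}$ ($k{\left(E \right)} = \left(E^{2} + \sqrt{3} E\right) - 1 = \left(E^{2} + E \sqrt{3}\right) - 1 = -1 + E^{2} + E \sqrt{3}$)
$\sqrt{3077 + k{\left(\left(-2\right) 1 \right)}} = \sqrt{3077 + \left(-1 + \left(\left(-2\right) 1\right)^{2} + \left(-2\right) 1 \sqrt{3}\right)} = \sqrt{3077 - \left(1 - 4 + 2 \sqrt{3}\right)} = \sqrt{3077 - \left(-3 + 2 \sqrt{3}\right)} = \sqrt{3077 + \left(3 - 2 \sqrt{3}\right)} = \sqrt{3080 - 2 \sqrt{3}}$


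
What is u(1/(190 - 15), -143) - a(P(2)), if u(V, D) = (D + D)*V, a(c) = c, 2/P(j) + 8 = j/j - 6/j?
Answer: -251/175 ≈ -1.4343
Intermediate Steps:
P(j) = 2/(-7 - 6/j) (P(j) = 2/(-8 + (j/j - 6/j)) = 2/(-8 + (1 - 6/j)) = 2/(-7 - 6/j))
u(V, D) = 2*D*V (u(V, D) = (2*D)*V = 2*D*V)
u(1/(190 - 15), -143) - a(P(2)) = 2*(-143)/(190 - 15) - (-2)*2/(6 + 7*2) = 2*(-143)/175 - (-2)*2/(6 + 14) = 2*(-143)*(1/175) - (-2)*2/20 = -286/175 - (-2)*2/20 = -286/175 - 1*(-⅕) = -286/175 + ⅕ = -251/175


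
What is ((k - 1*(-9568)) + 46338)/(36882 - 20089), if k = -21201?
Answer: 34705/16793 ≈ 2.0666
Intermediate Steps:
((k - 1*(-9568)) + 46338)/(36882 - 20089) = ((-21201 - 1*(-9568)) + 46338)/(36882 - 20089) = ((-21201 + 9568) + 46338)/16793 = (-11633 + 46338)*(1/16793) = 34705*(1/16793) = 34705/16793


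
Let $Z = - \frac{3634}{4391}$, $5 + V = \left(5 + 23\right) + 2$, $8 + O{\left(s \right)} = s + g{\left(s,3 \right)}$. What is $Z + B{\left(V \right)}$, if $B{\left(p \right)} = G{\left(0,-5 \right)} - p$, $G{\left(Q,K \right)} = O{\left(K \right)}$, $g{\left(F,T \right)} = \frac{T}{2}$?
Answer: $- \frac{327811}{8782} \approx -37.328$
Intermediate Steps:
$g{\left(F,T \right)} = \frac{T}{2}$ ($g{\left(F,T \right)} = T \frac{1}{2} = \frac{T}{2}$)
$O{\left(s \right)} = - \frac{13}{2} + s$ ($O{\left(s \right)} = -8 + \left(s + \frac{1}{2} \cdot 3\right) = -8 + \left(s + \frac{3}{2}\right) = -8 + \left(\frac{3}{2} + s\right) = - \frac{13}{2} + s$)
$V = 25$ ($V = -5 + \left(\left(5 + 23\right) + 2\right) = -5 + \left(28 + 2\right) = -5 + 30 = 25$)
$G{\left(Q,K \right)} = - \frac{13}{2} + K$
$Z = - \frac{3634}{4391}$ ($Z = \left(-3634\right) \frac{1}{4391} = - \frac{3634}{4391} \approx -0.8276$)
$B{\left(p \right)} = - \frac{23}{2} - p$ ($B{\left(p \right)} = \left(- \frac{13}{2} - 5\right) - p = - \frac{23}{2} - p$)
$Z + B{\left(V \right)} = - \frac{3634}{4391} - \frac{73}{2} = - \frac{327811}{8782}$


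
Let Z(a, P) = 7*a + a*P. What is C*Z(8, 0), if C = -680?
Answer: -38080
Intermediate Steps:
Z(a, P) = 7*a + P*a
C*Z(8, 0) = -5440*(7 + 0) = -5440*7 = -680*56 = -38080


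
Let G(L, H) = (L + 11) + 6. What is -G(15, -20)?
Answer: -32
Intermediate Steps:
G(L, H) = 17 + L (G(L, H) = (11 + L) + 6 = 17 + L)
-G(15, -20) = -(17 + 15) = -1*32 = -32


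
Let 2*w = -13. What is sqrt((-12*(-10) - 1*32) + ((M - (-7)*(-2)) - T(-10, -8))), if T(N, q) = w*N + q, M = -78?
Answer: I*sqrt(61) ≈ 7.8102*I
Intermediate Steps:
w = -13/2 (w = (1/2)*(-13) = -13/2 ≈ -6.5000)
T(N, q) = q - 13*N/2 (T(N, q) = -13*N/2 + q = q - 13*N/2)
sqrt((-12*(-10) - 1*32) + ((M - (-7)*(-2)) - T(-10, -8))) = sqrt((-12*(-10) - 1*32) + ((-78 - (-7)*(-2)) - (-8 - 13/2*(-10)))) = sqrt((120 - 32) + ((-78 - 1*14) - (-8 + 65))) = sqrt(88 + ((-78 - 14) - 1*57)) = sqrt(88 + (-92 - 57)) = sqrt(88 - 149) = sqrt(-61) = I*sqrt(61)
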